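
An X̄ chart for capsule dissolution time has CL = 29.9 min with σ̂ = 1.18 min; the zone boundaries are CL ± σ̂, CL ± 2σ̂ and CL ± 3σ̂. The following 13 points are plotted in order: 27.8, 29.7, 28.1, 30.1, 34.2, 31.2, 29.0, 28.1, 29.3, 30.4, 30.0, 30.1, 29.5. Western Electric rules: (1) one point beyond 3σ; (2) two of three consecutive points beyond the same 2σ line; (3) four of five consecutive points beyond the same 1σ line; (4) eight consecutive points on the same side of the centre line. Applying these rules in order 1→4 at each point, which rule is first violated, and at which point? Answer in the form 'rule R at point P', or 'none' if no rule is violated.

rule 1 at point 5

Zone of each point (C = within 1σ̂, B = 1σ̂–2σ̂, A = 2σ̂–3σ̂, * = beyond 3σ̂; sign = side of CL): 1:-B, 2:-C, 3:-B, 4:+C, 5:+*, 6:+B, 7:-C, 8:-B, 9:-C, 10:+C, 11:+C, 12:+C, 13:-C
Rule 1 (one point beyond the 3σ limits) is satisfied at point 5.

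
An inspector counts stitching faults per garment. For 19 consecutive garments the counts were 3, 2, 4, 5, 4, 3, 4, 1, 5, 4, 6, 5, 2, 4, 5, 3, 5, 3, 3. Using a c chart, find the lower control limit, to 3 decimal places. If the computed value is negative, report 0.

0.000

c̄ = (3 + 2 + 4 + 5 + 4 + 3 + 4 + 1 + 5 + 4 + 6 + 5 + 2 + 4 + 5 + 3 + 5 + 3 + 3) / 19 = 71 / 19 = 3.7368
LCL = c̄ − 3√c̄ = 3.7368 − 3 × 1.9331 = -2.0624 → 0 (cannot be negative)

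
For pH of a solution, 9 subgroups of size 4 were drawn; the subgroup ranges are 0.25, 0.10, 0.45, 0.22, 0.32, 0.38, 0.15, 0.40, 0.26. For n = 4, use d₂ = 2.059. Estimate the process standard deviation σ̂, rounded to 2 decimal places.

R̄ = (0.25 + 0.10 + 0.45 + 0.22 + 0.32 + 0.38 + 0.15 + 0.40 + 0.26) / 9 = 0.2811
σ̂ = R̄ / d₂ = 0.2811 / 2.059 = 0.1365

0.14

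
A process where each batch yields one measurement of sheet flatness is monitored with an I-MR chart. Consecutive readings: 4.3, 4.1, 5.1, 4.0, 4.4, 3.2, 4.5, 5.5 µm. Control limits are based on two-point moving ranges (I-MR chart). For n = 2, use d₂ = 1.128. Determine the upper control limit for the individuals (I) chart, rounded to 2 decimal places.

6.74

X̄ = (4.3 + 4.1 + 5.1 + 4.0 + 4.4 + 3.2 + 4.5 + 5.5) / 8 = 4.3875
Moving ranges: 0.2, 1.0, 1.1, 0.4, 1.2, 1.3, 1.0; M̄R̄ = 6.2000 / 7 = 0.8857
UCL = X̄ + 3·M̄R̄/d₂ = 4.3875 + 3 × 0.8857 / 1.128 = 6.7431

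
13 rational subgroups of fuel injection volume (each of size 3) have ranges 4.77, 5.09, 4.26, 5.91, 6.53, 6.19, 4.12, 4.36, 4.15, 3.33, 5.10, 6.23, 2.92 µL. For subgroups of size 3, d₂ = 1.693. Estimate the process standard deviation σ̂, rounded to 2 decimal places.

R̄ = (4.77 + 5.09 + 4.26 + 5.91 + 6.53 + 6.19 + 4.12 + 4.36 + 4.15 + 3.33 + 5.10 + 6.23 + 2.92) / 13 = 4.8431
σ̂ = R̄ / d₂ = 4.8431 / 1.693 = 2.8606

2.86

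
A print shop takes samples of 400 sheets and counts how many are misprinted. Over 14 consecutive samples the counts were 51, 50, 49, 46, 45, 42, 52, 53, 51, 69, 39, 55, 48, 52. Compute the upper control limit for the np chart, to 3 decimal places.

70.010

p̄ = Σdᵢ / (k·n) = 702 / (14 × 400) = 0.12536
UCL = np̄ + 3·√(np̄(1−p̄)) = 50.1429 + 3 × √(50.1429×0.87464) = 50.1429 + 3 × 6.6225 = 70.0103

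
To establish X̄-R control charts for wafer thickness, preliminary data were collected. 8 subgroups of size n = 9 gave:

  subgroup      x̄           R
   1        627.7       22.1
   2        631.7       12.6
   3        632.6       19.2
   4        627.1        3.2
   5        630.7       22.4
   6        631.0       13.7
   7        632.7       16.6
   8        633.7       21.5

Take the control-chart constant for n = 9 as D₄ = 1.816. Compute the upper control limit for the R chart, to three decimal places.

R̄ = (22.1 + 12.6 + 19.2 + 3.2 + 22.4 + 13.7 + 16.6 + 21.5) / 8 = 131.3000 / 8 = 16.4125
UCL_R = D₄·R̄ = 1.816 × 16.4125 = 29.8051

29.805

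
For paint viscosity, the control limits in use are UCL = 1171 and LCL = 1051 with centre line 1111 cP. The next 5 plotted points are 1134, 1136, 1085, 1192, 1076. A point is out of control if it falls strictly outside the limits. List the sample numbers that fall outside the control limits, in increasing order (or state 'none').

4

Compare each point to [1051, 1171]: sample 4 = 1192 > UCL.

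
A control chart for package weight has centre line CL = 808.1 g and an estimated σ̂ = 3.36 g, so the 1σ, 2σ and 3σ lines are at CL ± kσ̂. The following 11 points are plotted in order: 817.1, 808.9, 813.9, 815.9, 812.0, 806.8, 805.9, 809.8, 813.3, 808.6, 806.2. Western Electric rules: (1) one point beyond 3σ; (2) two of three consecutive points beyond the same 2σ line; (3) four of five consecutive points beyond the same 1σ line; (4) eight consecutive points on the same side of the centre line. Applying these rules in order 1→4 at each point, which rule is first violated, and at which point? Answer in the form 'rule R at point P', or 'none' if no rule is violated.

rule 3 at point 5

Zone of each point (C = within 1σ̂, B = 1σ̂–2σ̂, A = 2σ̂–3σ̂, * = beyond 3σ̂; sign = side of CL): 1:+A, 2:+C, 3:+B, 4:+A, 5:+B, 6:-C, 7:-C, 8:+C, 9:+B, 10:+C, 11:-C
Rule 3 (four of five consecutive points beyond the same 1σ limit) is satisfied at point 5.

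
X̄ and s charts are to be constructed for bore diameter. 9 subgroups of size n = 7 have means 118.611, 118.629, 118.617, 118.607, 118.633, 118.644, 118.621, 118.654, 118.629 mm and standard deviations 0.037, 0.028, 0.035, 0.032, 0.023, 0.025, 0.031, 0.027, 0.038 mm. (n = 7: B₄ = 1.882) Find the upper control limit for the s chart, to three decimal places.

s̄ = (0.037 + 0.028 + 0.035 + 0.032 + 0.023 + 0.025 + 0.031 + 0.027 + 0.038) / 9 = 0.0307
UCL_s = B₄·s̄ = 1.882 × 0.0307 = 0.0577

0.058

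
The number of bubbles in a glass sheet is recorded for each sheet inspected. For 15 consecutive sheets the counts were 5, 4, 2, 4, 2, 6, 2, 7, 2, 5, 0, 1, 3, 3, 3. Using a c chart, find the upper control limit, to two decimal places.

c̄ = (5 + 4 + 2 + 4 + 2 + 6 + 2 + 7 + 2 + 5 + 0 + 1 + 3 + 3 + 3) / 15 = 49 / 15 = 3.2667
UCL = c̄ + 3√c̄ = 3.2667 + 3 × √3.2667 = 3.2667 + 3 × 1.8074 = 8.6888

8.69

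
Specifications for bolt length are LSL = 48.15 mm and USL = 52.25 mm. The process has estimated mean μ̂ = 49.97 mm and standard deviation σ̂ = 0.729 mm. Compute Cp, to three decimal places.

Cp = (USL − LSL) / (6σ̂) = (52.25 − 48.15) / (6 × 0.729) = 4.1000 / 4.3740 = 0.9374

0.937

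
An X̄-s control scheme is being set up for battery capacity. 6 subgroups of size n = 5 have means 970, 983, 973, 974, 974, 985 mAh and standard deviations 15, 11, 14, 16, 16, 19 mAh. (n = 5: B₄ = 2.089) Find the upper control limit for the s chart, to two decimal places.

s̄ = (15 + 11 + 14 + 16 + 16 + 19) / 6 = 15.1667
UCL_s = B₄·s̄ = 2.089 × 15.1667 = 31.6832

31.68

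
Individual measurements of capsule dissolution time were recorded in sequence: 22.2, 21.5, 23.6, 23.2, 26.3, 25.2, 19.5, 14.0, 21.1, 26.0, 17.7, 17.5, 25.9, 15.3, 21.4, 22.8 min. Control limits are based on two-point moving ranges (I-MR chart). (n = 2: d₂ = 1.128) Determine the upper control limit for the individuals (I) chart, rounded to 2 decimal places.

33.08

X̄ = (22.2 + 21.5 + 23.6 + 23.2 + 26.3 + 25.2 + 19.5 + 14.0 + 21.1 + 26.0 + 17.7 + 17.5 + 25.9 + 15.3 + 21.4 + 22.8) / 16 = 21.4500
Moving ranges: 0.7, 2.1, 0.4, 3.1, 1.1, 5.7, 5.5, 7.1, 4.9, 8.3, 0.2, 8.4, 10.6, 6.1, 1.4; M̄R̄ = 65.6000 / 15 = 4.3733
UCL = X̄ + 3·M̄R̄/d₂ = 21.4500 + 3 × 4.3733 / 1.128 = 33.0812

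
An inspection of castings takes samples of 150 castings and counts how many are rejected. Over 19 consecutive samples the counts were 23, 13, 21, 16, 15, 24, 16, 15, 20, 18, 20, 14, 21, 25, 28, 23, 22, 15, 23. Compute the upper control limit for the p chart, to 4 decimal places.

p̄ = Σdᵢ / (k·n) = 372 / (19 × 150) = 0.13053
UCL = p̄ + 3·√(p̄(1−p̄)/n) = 0.13053 + 3 × √(0.13053×0.86947/150) = 0.13053 + 3 × 0.02751 = 0.21305

0.2130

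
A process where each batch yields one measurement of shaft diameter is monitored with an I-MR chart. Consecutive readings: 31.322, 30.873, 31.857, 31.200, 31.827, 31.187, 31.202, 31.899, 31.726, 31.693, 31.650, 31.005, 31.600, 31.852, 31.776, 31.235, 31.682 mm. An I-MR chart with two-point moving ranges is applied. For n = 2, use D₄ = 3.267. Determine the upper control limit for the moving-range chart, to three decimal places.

Moving ranges: 0.449, 0.984, 0.657, 0.627, 0.640, 0.015, 0.697, 0.173, 0.033, 0.043, 0.645, 0.595, 0.252, 0.076, 0.541, 0.447; M̄R̄ = 6.8740 / 16 = 0.4296
UCL_MR = D₄·M̄R̄ = 3.267 × 0.4296 = 1.4036

1.404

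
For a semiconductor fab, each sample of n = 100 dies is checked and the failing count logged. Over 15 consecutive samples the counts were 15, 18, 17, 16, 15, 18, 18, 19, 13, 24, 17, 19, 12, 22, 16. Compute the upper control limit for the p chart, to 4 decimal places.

0.2861

p̄ = Σdᵢ / (k·n) = 259 / (15 × 100) = 0.17267
UCL = p̄ + 3·√(p̄(1−p̄)/n) = 0.17267 + 3 × √(0.17267×0.82733/100) = 0.17267 + 3 × 0.03780 = 0.28605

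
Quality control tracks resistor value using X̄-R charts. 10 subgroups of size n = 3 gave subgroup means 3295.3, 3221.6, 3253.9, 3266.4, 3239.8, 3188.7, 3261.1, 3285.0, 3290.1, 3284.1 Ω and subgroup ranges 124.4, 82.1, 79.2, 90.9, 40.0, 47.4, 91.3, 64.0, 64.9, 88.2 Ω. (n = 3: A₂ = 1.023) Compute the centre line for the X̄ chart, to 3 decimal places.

X̄̄ = (3295.3 + 3221.6 + 3253.9 + 3266.4 + 3239.8 + 3188.7 + 3261.1 + 3285.0 + 3290.1 + 3284.1) / 10 = 32586.0000 / 10 = 3258.6000
CL = X̄̄ = 3258.6000

3258.600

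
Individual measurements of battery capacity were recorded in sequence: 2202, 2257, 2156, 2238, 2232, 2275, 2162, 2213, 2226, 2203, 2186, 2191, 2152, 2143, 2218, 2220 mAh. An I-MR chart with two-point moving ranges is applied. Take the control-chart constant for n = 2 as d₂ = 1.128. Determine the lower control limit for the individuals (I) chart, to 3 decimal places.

2092.214

X̄ = (2202 + 2257 + 2156 + 2238 + 2232 + 2275 + 2162 + 2213 + 2226 + 2203 + 2186 + 2191 + 2152 + 2143 + 2218 + 2220) / 16 = 2204.6250
Moving ranges: 55, 101, 82, 6, 43, 113, 51, 13, 23, 17, 5, 39, 9, 75, 2; M̄R̄ = 634.0000 / 15 = 42.2667
LCL = X̄ − 3·M̄R̄/d₂ = 2204.6250 − 3 × 42.2667 / 1.128 = 2092.2137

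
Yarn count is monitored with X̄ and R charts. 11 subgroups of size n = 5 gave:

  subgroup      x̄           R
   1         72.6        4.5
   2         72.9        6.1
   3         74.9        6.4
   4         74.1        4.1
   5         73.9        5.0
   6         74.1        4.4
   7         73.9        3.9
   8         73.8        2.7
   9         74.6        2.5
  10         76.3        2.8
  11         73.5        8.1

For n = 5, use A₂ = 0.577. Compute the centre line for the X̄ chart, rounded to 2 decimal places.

X̄̄ = (72.6 + 72.9 + 74.9 + 74.1 + 73.9 + 74.1 + 73.9 + 73.8 + 74.6 + 76.3 + 73.5) / 11 = 814.6000 / 11 = 74.0545
CL = X̄̄ = 74.0545

74.05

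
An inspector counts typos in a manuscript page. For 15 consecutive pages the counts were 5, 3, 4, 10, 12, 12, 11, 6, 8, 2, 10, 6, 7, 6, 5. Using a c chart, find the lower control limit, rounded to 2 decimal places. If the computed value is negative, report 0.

c̄ = (5 + 3 + 4 + 10 + 12 + 12 + 11 + 6 + 8 + 2 + 10 + 6 + 7 + 6 + 5) / 15 = 107 / 15 = 7.1333
LCL = c̄ − 3√c̄ = 7.1333 − 3 × 2.6708 = -0.8792 → 0 (cannot be negative)

0.00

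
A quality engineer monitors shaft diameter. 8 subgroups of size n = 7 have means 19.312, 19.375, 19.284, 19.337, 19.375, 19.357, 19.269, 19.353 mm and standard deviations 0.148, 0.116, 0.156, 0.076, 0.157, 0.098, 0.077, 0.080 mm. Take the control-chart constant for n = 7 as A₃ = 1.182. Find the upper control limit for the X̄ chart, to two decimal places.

X̄̄ = (19.312 + 19.375 + 19.284 + 19.337 + 19.375 + 19.357 + 19.269 + 19.353) / 8 = 19.3328
s̄ = (0.148 + 0.116 + 0.156 + 0.076 + 0.157 + 0.098 + 0.077 + 0.080) / 8 = 0.1135
UCL = X̄̄ + A₃·s̄ = 19.3328 + 1.182 × 0.1135 = 19.4669

19.47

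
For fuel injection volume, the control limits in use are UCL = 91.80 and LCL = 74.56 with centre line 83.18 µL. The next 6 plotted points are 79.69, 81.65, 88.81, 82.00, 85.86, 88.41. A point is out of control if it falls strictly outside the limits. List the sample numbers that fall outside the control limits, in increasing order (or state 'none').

none

All 6 points lie within [74.56, 91.80].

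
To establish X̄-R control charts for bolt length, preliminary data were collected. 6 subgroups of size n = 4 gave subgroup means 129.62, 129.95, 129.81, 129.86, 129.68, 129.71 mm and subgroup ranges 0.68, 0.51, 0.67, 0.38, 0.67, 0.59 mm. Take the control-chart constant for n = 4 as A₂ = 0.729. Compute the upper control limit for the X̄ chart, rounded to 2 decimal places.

130.20

X̄̄ = (129.62 + 129.95 + 129.81 + 129.86 + 129.68 + 129.71) / 6 = 778.6300 / 6 = 129.7717
R̄ = (0.68 + 0.51 + 0.67 + 0.38 + 0.67 + 0.59) / 6 = 3.5000 / 6 = 0.5833
UCL = X̄̄ + A₂·R̄ = 129.7717 + 0.729 × 0.5833 = 130.1969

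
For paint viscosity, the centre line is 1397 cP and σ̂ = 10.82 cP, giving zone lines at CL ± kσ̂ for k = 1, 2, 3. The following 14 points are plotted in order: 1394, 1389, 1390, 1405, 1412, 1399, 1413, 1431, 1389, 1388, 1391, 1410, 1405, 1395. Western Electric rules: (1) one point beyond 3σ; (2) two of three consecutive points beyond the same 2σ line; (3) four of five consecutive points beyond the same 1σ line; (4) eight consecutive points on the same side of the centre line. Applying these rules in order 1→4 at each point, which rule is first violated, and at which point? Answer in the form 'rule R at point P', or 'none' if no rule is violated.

rule 1 at point 8

Zone of each point (C = within 1σ̂, B = 1σ̂–2σ̂, A = 2σ̂–3σ̂, * = beyond 3σ̂; sign = side of CL): 1:-C, 2:-C, 3:-C, 4:+C, 5:+B, 6:+C, 7:+B, 8:+*, 9:-C, 10:-C, 11:-C, 12:+B, 13:+C, 14:-C
Rule 1 (one point beyond the 3σ limits) is satisfied at point 8.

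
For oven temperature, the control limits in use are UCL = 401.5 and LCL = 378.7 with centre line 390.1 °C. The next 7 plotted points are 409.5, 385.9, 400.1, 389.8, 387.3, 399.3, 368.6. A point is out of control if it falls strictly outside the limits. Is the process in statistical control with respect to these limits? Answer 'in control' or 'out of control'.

out of control

Compare each point to [378.7, 401.5]: sample 1 = 409.5 > UCL; sample 7 = 368.6 < LCL.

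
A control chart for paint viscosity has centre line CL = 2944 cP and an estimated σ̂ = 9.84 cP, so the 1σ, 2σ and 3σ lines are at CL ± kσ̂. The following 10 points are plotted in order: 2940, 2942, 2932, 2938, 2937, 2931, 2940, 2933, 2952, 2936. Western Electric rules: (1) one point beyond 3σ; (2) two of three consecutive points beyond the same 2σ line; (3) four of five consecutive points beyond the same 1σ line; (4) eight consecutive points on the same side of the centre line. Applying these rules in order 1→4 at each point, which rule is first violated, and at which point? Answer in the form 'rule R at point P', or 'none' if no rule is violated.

Zone of each point (C = within 1σ̂, B = 1σ̂–2σ̂, A = 2σ̂–3σ̂, * = beyond 3σ̂; sign = side of CL): 1:-C, 2:-C, 3:-B, 4:-C, 5:-C, 6:-B, 7:-C, 8:-B, 9:+C, 10:-C
Rule 4 (eight consecutive points on the same side of the centre line) is satisfied at point 8.

rule 4 at point 8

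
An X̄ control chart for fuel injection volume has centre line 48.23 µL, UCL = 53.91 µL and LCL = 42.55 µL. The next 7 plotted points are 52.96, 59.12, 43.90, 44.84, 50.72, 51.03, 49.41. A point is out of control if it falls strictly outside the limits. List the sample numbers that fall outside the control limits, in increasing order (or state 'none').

2

Compare each point to [42.55, 53.91]: sample 2 = 59.12 > UCL.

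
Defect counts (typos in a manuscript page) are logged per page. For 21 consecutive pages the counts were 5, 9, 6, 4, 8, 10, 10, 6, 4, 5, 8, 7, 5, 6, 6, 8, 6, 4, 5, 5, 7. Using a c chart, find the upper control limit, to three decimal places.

c̄ = (5 + 9 + 6 + 4 + 8 + 10 + 10 + 6 + 4 + 5 + 8 + 7 + 5 + 6 + 6 + 8 + 6 + 4 + 5 + 5 + 7) / 21 = 134 / 21 = 6.3810
UCL = c̄ + 3√c̄ = 6.3810 + 3 × √6.3810 = 6.3810 + 3 × 2.5261 = 13.9591

13.959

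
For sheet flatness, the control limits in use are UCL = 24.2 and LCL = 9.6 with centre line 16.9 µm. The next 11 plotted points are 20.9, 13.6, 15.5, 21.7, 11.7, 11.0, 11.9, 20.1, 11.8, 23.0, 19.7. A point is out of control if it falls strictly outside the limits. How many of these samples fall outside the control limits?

0

All 11 points lie within [9.6, 24.2].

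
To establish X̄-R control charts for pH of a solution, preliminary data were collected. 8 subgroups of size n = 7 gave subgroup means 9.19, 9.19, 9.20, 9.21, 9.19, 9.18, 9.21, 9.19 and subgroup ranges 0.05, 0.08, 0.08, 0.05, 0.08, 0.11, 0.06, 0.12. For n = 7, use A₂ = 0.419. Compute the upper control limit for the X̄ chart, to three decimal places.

X̄̄ = (9.19 + 9.19 + 9.20 + 9.21 + 9.19 + 9.18 + 9.21 + 9.19) / 8 = 73.5600 / 8 = 9.1950
R̄ = (0.05 + 0.08 + 0.08 + 0.05 + 0.08 + 0.11 + 0.06 + 0.12) / 8 = 0.6300 / 8 = 0.0788
UCL = X̄̄ + A₂·R̄ = 9.1950 + 0.419 × 0.0788 = 9.2280

9.228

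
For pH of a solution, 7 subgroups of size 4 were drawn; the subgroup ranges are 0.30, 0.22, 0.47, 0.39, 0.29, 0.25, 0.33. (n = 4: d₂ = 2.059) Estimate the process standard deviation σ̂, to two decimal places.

R̄ = (0.30 + 0.22 + 0.47 + 0.39 + 0.29 + 0.25 + 0.33) / 7 = 0.3214
σ̂ = R̄ / d₂ = 0.3214 / 2.059 = 0.1561

0.16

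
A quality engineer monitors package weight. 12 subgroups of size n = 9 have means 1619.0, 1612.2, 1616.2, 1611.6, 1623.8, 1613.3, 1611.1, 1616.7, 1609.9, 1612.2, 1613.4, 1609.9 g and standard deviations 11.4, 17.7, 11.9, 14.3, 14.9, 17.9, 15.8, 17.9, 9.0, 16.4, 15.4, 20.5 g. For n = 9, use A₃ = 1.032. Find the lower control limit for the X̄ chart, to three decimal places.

1598.362

X̄̄ = (1619.0 + 1612.2 + 1616.2 + 1611.6 + 1623.8 + 1613.3 + 1611.1 + 1616.7 + 1609.9 + 1612.2 + 1613.4 + 1609.9) / 12 = 1614.1083
s̄ = (11.4 + 17.7 + 11.9 + 14.3 + 14.9 + 17.9 + 15.8 + 17.9 + 9.0 + 16.4 + 15.4 + 20.5) / 12 = 15.2583
LCL = X̄̄ − A₃·s̄ = 1614.1083 − 1.032 × 15.2583 = 1598.3617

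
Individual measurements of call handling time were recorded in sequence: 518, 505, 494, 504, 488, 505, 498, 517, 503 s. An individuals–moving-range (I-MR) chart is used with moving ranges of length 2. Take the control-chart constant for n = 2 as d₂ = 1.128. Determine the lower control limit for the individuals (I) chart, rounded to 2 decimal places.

467.98

X̄ = (518 + 505 + 494 + 504 + 488 + 505 + 498 + 517 + 503) / 9 = 503.5556
Moving ranges: 13, 11, 10, 16, 17, 7, 19, 14; M̄R̄ = 107.0000 / 8 = 13.3750
LCL = X̄ − 3·M̄R̄/d₂ = 503.5556 − 3 × 13.3750 / 1.128 = 467.9837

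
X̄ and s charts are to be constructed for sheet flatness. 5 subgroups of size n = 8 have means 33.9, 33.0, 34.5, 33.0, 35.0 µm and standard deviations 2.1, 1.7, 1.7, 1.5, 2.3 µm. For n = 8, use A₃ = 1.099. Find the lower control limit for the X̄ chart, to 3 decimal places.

31.836

X̄̄ = (33.9 + 33.0 + 34.5 + 33.0 + 35.0) / 5 = 33.8800
s̄ = (2.1 + 1.7 + 1.7 + 1.5 + 2.3) / 5 = 1.8600
LCL = X̄̄ − A₃·s̄ = 33.8800 − 1.099 × 1.8600 = 31.8359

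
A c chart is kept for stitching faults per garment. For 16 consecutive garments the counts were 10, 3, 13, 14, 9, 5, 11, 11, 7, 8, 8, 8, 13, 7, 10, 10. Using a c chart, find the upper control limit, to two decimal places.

18.28

c̄ = (10 + 3 + 13 + 14 + 9 + 5 + 11 + 11 + 7 + 8 + 8 + 8 + 13 + 7 + 10 + 10) / 16 = 147 / 16 = 9.1875
UCL = c̄ + 3√c̄ = 9.1875 + 3 × √9.1875 = 9.1875 + 3 × 3.0311 = 18.2808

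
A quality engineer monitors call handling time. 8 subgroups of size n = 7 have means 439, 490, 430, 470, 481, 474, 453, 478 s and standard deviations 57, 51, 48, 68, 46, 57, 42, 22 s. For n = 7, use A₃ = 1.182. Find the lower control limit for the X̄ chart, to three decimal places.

X̄̄ = (439 + 490 + 430 + 470 + 481 + 474 + 453 + 478) / 8 = 464.3750
s̄ = (57 + 51 + 48 + 68 + 46 + 57 + 42 + 22) / 8 = 48.8750
LCL = X̄̄ − A₃·s̄ = 464.3750 − 1.182 × 48.8750 = 406.6048

406.605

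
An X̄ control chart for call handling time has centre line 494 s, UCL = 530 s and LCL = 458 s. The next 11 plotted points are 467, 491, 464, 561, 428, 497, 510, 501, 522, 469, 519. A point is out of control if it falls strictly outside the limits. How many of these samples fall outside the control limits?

2

Compare each point to [458, 530]: sample 4 = 561 > UCL; sample 5 = 428 < LCL.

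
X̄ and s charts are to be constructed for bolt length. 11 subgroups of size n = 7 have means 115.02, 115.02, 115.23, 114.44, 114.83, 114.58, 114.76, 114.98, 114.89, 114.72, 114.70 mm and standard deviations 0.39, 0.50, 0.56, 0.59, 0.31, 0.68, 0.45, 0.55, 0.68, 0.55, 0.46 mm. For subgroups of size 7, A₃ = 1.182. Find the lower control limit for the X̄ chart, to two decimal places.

114.22

X̄̄ = (115.02 + 115.02 + 115.23 + 114.44 + 114.83 + 114.58 + 114.76 + 114.98 + 114.89 + 114.72 + 114.70) / 11 = 114.8336
s̄ = (0.39 + 0.50 + 0.56 + 0.59 + 0.31 + 0.68 + 0.45 + 0.55 + 0.68 + 0.55 + 0.46) / 11 = 0.5200
LCL = X̄̄ − A₃·s̄ = 114.8336 − 1.182 × 0.5200 = 114.2190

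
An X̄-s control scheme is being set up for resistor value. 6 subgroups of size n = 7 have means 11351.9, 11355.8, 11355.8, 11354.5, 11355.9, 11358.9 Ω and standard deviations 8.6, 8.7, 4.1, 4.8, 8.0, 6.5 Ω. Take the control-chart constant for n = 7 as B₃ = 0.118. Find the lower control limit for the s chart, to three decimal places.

0.800

s̄ = (8.6 + 8.7 + 4.1 + 4.8 + 8.0 + 6.5) / 6 = 6.7833
LCL_s = B₃·s̄ = 0.118 × 6.7833 = 0.8004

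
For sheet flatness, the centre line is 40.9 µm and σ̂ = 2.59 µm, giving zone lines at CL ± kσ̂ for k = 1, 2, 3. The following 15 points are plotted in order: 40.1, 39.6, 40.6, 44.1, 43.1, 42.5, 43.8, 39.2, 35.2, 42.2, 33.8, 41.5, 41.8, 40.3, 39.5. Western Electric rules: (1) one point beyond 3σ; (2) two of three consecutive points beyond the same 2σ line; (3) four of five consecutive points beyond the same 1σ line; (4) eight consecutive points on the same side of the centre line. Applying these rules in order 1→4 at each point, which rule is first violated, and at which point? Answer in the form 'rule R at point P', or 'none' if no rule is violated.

Zone of each point (C = within 1σ̂, B = 1σ̂–2σ̂, A = 2σ̂–3σ̂, * = beyond 3σ̂; sign = side of CL): 1:-C, 2:-C, 3:-C, 4:+B, 5:+C, 6:+C, 7:+B, 8:-C, 9:-A, 10:+C, 11:-A, 12:+C, 13:+C, 14:-C, 15:-C
Rule 2 (two of three consecutive points beyond the same 2σ limit) is satisfied at point 11.

rule 2 at point 11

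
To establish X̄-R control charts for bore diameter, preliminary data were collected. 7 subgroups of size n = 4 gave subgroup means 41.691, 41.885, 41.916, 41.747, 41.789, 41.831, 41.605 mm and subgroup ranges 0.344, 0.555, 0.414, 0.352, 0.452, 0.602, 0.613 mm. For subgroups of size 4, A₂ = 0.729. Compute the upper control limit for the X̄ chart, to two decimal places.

42.13

X̄̄ = (41.691 + 41.885 + 41.916 + 41.747 + 41.789 + 41.831 + 41.605) / 7 = 292.4640 / 7 = 41.7806
R̄ = (0.344 + 0.555 + 0.414 + 0.352 + 0.452 + 0.602 + 0.613) / 7 = 3.3320 / 7 = 0.4760
UCL = X̄̄ + A₂·R̄ = 41.7806 + 0.729 × 0.4760 = 42.1276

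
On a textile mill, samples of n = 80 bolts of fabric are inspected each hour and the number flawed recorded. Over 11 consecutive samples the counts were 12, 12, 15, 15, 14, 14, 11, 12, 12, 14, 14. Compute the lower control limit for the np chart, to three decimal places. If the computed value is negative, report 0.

p̄ = Σdᵢ / (k·n) = 145 / (11 × 80) = 0.16477
LCL = np̄ − 3·√(np̄(1−p̄)) = 13.1818 − 3 × 3.3181 = 3.2275

3.228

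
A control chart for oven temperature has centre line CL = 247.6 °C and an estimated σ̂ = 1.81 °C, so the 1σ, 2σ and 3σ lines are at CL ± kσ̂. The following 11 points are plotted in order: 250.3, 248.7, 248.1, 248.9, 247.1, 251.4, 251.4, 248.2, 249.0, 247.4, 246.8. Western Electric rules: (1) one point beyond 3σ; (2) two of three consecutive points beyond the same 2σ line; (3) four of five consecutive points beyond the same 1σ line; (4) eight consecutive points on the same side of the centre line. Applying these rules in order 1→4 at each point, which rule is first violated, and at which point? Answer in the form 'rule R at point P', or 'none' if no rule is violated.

rule 2 at point 7

Zone of each point (C = within 1σ̂, B = 1σ̂–2σ̂, A = 2σ̂–3σ̂, * = beyond 3σ̂; sign = side of CL): 1:+B, 2:+C, 3:+C, 4:+C, 5:-C, 6:+A, 7:+A, 8:+C, 9:+C, 10:-C, 11:-C
Rule 2 (two of three consecutive points beyond the same 2σ limit) is satisfied at point 7.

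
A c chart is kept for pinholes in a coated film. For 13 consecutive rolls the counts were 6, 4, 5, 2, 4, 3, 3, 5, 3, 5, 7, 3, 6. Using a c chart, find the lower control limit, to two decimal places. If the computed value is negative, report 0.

c̄ = (6 + 4 + 5 + 2 + 4 + 3 + 3 + 5 + 3 + 5 + 7 + 3 + 6) / 13 = 56 / 13 = 4.3077
LCL = c̄ − 3√c̄ = 4.3077 − 3 × 2.0755 = -1.9188 → 0 (cannot be negative)

0.00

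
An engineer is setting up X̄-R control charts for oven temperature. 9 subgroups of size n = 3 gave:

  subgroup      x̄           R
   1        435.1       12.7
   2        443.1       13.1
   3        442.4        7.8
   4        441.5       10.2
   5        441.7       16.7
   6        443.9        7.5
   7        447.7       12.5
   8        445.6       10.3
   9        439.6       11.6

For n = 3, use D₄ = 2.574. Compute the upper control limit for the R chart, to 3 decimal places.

29.286

R̄ = (12.7 + 13.1 + 7.8 + 10.2 + 16.7 + 7.5 + 12.5 + 10.3 + 11.6) / 9 = 102.4000 / 9 = 11.3778
UCL_R = D₄·R̄ = 2.574 × 11.3778 = 29.2864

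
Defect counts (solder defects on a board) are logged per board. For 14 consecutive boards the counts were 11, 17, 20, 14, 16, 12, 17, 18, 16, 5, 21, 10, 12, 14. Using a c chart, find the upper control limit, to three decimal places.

c̄ = (11 + 17 + 20 + 14 + 16 + 12 + 17 + 18 + 16 + 5 + 21 + 10 + 12 + 14) / 14 = 203 / 14 = 14.5000
UCL = c̄ + 3√c̄ = 14.5000 + 3 × √14.5000 = 14.5000 + 3 × 3.8079 = 25.9237

25.924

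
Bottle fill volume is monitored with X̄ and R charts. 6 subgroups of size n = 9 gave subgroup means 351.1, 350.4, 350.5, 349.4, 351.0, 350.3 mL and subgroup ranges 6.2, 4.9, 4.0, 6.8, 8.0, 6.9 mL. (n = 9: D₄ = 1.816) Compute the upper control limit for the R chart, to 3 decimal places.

11.138

R̄ = (6.2 + 4.9 + 4.0 + 6.8 + 8.0 + 6.9) / 6 = 36.8000 / 6 = 6.1333
UCL_R = D₄·R̄ = 1.816 × 6.1333 = 11.1381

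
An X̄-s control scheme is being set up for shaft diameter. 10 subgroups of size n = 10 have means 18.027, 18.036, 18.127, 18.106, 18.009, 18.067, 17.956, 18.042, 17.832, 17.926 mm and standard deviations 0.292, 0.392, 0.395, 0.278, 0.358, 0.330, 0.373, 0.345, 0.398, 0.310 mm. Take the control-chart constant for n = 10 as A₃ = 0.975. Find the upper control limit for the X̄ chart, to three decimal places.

X̄̄ = (18.027 + 18.036 + 18.127 + 18.106 + 18.009 + 18.067 + 17.956 + 18.042 + 17.832 + 17.926) / 10 = 18.0128
s̄ = (0.292 + 0.392 + 0.395 + 0.278 + 0.358 + 0.330 + 0.373 + 0.345 + 0.398 + 0.310) / 10 = 0.3471
UCL = X̄̄ + A₃·s̄ = 18.0128 + 0.975 × 0.3471 = 18.3512

18.351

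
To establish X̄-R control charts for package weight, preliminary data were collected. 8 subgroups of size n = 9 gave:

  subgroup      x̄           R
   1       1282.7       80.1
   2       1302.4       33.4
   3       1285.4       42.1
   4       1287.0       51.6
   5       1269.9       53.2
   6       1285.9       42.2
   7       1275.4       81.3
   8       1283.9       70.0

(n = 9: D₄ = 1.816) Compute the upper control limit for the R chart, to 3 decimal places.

R̄ = (80.1 + 33.4 + 42.1 + 51.6 + 53.2 + 42.2 + 81.3 + 70.0) / 8 = 453.9000 / 8 = 56.7375
UCL_R = D₄·R̄ = 1.816 × 56.7375 = 103.0353

103.035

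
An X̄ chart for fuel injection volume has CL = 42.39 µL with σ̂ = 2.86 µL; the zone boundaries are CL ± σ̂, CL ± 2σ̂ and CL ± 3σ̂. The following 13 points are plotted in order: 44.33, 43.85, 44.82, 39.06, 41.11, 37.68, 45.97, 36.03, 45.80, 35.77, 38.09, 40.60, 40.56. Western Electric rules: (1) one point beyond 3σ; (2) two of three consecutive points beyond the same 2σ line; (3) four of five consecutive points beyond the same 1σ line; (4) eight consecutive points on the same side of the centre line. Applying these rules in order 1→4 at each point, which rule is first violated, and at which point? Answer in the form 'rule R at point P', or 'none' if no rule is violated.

Zone of each point (C = within 1σ̂, B = 1σ̂–2σ̂, A = 2σ̂–3σ̂, * = beyond 3σ̂; sign = side of CL): 1:+C, 2:+C, 3:+C, 4:-B, 5:-C, 6:-B, 7:+B, 8:-A, 9:+B, 10:-A, 11:-B, 12:-C, 13:-C
Rule 2 (two of three consecutive points beyond the same 2σ limit) is satisfied at point 10.

rule 2 at point 10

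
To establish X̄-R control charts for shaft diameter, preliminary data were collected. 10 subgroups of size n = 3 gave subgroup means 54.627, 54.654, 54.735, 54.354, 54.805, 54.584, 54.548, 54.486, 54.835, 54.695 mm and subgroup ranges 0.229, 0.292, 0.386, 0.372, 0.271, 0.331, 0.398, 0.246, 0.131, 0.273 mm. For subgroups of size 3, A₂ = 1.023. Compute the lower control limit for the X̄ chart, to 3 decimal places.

54.333

X̄̄ = (54.627 + 54.654 + 54.735 + 54.354 + 54.805 + 54.584 + 54.548 + 54.486 + 54.835 + 54.695) / 10 = 546.3230 / 10 = 54.6323
R̄ = (0.229 + 0.292 + 0.386 + 0.372 + 0.271 + 0.331 + 0.398 + 0.246 + 0.131 + 0.273) / 10 = 2.9290 / 10 = 0.2929
LCL = X̄̄ − A₂·R̄ = 54.6323 − 1.023 × 0.2929 = 54.3327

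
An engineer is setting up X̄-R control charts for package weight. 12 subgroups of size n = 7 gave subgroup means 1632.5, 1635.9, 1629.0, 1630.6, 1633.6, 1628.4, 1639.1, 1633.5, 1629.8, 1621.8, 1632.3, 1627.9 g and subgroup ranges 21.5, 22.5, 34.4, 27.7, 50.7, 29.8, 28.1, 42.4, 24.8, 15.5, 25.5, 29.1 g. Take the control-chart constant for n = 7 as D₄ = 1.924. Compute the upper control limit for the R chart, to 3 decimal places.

R̄ = (21.5 + 22.5 + 34.4 + 27.7 + 50.7 + 29.8 + 28.1 + 42.4 + 24.8 + 15.5 + 25.5 + 29.1) / 12 = 352.0000 / 12 = 29.3333
UCL_R = D₄·R̄ = 1.924 × 29.3333 = 56.4373

56.437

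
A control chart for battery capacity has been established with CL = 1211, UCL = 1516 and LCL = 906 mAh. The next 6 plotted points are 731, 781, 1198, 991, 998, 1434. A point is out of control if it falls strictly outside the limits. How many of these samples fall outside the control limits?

2

Compare each point to [906, 1516]: sample 1 = 731 < LCL; sample 2 = 781 < LCL.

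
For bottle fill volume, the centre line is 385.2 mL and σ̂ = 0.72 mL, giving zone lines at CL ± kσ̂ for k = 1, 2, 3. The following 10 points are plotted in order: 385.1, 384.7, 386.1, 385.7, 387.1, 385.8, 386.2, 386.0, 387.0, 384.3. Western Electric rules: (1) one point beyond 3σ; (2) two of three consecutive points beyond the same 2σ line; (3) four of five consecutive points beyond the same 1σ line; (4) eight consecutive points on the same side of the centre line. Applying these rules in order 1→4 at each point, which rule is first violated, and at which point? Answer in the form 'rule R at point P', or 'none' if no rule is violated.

Zone of each point (C = within 1σ̂, B = 1σ̂–2σ̂, A = 2σ̂–3σ̂, * = beyond 3σ̂; sign = side of CL): 1:-C, 2:-C, 3:+B, 4:+C, 5:+A, 6:+C, 7:+B, 8:+B, 9:+A, 10:-B
Rule 3 (four of five consecutive points beyond the same 1σ limit) is satisfied at point 9.

rule 3 at point 9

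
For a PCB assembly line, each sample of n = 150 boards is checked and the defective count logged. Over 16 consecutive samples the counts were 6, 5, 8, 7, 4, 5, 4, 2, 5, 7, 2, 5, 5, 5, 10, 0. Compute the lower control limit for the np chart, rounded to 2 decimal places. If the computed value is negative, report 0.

0.00

p̄ = Σdᵢ / (k·n) = 80 / (16 × 150) = 0.03333
LCL = np̄ − 3·√(np̄(1−p̄)) = 5.0000 − 3 × 2.1985 = -1.5955 → 0 (negative, so LCL = 0)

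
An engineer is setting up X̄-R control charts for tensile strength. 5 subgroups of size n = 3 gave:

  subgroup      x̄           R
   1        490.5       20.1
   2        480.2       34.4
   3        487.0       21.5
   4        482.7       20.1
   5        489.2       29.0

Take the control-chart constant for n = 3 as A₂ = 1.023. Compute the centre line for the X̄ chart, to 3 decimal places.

485.920

X̄̄ = (490.5 + 480.2 + 487.0 + 482.7 + 489.2) / 5 = 2429.6000 / 5 = 485.9200
CL = X̄̄ = 485.9200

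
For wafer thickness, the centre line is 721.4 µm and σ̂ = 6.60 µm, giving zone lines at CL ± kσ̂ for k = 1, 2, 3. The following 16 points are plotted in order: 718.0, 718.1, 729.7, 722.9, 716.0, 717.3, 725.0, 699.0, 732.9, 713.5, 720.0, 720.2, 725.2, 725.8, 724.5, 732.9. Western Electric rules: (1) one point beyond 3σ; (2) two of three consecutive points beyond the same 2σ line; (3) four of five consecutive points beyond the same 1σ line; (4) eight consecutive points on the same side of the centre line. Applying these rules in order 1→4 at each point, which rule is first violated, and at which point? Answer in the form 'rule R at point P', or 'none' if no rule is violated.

Zone of each point (C = within 1σ̂, B = 1σ̂–2σ̂, A = 2σ̂–3σ̂, * = beyond 3σ̂; sign = side of CL): 1:-C, 2:-C, 3:+B, 4:+C, 5:-C, 6:-C, 7:+C, 8:-*, 9:+B, 10:-B, 11:-C, 12:-C, 13:+C, 14:+C, 15:+C, 16:+B
Rule 1 (one point beyond the 3σ limits) is satisfied at point 8.

rule 1 at point 8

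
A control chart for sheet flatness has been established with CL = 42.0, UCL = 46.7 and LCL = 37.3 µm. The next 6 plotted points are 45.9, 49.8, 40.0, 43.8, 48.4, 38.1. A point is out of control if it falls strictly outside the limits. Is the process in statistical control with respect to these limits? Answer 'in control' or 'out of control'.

Compare each point to [37.3, 46.7]: sample 2 = 49.8 > UCL; sample 5 = 48.4 > UCL.

out of control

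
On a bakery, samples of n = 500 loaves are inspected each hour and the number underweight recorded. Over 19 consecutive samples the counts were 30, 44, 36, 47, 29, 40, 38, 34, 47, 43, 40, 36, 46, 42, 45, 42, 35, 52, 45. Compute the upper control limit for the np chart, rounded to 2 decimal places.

58.90

p̄ = Σdᵢ / (k·n) = 771 / (19 × 500) = 0.08116
UCL = np̄ + 3·√(np̄(1−p̄)) = 40.5789 + 3 × √(40.5789×0.91884) = 40.5789 + 3 × 6.1062 = 58.8975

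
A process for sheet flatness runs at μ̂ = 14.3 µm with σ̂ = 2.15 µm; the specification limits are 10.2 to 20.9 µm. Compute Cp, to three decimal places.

Cp = (USL − LSL) / (6σ̂) = (20.9 − 10.2) / (6 × 2.15) = 10.7000 / 12.9000 = 0.8295

0.829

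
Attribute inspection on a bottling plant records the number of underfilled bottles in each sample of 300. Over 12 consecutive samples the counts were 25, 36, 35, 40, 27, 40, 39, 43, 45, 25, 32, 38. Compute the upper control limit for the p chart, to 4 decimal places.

p̄ = Σdᵢ / (k·n) = 425 / (12 × 300) = 0.11806
UCL = p̄ + 3·√(p̄(1−p̄)/n) = 0.11806 + 3 × √(0.11806×0.88194/300) = 0.11806 + 3 × 0.01863 = 0.17394

0.1739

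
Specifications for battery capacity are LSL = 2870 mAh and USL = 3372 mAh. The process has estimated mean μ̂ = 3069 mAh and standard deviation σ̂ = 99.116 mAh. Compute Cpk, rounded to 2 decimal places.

Cpu = (USL − μ̂) / (3σ̂) = (3372 − 3069) / (3 × 99.116) = 1.0190; Cpl = (μ̂ − LSL) / (3σ̂) = (3069 − 2870) / (3 × 99.116) = 0.6692; Cpk = min(Cpu, Cpl) = 0.6692

0.67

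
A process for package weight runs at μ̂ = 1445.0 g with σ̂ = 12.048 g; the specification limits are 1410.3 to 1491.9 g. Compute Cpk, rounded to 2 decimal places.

0.96

Cpu = (USL − μ̂) / (3σ̂) = (1491.9 − 1445.0) / (3 × 12.048) = 1.2976; Cpl = (μ̂ − LSL) / (3σ̂) = (1445.0 − 1410.3) / (3 × 12.048) = 0.9600; Cpk = min(Cpu, Cpl) = 0.9600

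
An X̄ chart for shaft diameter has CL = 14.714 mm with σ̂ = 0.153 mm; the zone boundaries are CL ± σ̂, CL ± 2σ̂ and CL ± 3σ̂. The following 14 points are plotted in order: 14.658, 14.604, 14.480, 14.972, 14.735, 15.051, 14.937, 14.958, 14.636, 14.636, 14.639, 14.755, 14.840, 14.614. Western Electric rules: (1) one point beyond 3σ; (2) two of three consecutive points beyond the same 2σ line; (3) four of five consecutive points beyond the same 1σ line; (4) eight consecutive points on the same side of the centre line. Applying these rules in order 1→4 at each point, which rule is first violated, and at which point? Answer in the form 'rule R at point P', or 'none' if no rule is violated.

rule 3 at point 8

Zone of each point (C = within 1σ̂, B = 1σ̂–2σ̂, A = 2σ̂–3σ̂, * = beyond 3σ̂; sign = side of CL): 1:-C, 2:-C, 3:-B, 4:+B, 5:+C, 6:+A, 7:+B, 8:+B, 9:-C, 10:-C, 11:-C, 12:+C, 13:+C, 14:-C
Rule 3 (four of five consecutive points beyond the same 1σ limit) is satisfied at point 8.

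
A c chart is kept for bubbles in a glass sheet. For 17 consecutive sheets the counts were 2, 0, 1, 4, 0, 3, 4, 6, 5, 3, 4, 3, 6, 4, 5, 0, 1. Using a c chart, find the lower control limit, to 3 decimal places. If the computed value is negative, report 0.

0.000

c̄ = (2 + 0 + 1 + 4 + 0 + 3 + 4 + 6 + 5 + 3 + 4 + 3 + 6 + 4 + 5 + 0 + 1) / 17 = 51 / 17 = 3.0000
LCL = c̄ − 3√c̄ = 3.0000 − 3 × 1.7321 = -2.1962 → 0 (cannot be negative)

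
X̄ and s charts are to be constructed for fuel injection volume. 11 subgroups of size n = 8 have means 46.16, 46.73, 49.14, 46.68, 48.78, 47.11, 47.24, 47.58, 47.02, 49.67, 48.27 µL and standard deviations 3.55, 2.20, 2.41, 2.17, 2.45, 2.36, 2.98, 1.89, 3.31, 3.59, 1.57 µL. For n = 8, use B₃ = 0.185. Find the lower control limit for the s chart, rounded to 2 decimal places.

0.48

s̄ = (3.55 + 2.20 + 2.41 + 2.17 + 2.45 + 2.36 + 2.98 + 1.89 + 3.31 + 3.59 + 1.57) / 11 = 2.5891
LCL_s = B₃·s̄ = 0.185 × 2.5891 = 0.4790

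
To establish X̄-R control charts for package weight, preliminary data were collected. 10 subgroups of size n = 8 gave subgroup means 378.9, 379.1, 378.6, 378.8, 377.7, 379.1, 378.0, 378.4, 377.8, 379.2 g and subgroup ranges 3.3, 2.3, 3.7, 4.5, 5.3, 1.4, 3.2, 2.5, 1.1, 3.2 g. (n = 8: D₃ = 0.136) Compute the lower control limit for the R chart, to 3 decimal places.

0.415

R̄ = (3.3 + 2.3 + 3.7 + 4.5 + 5.3 + 1.4 + 3.2 + 2.5 + 1.1 + 3.2) / 10 = 30.5000 / 10 = 3.0500
LCL_R = D₃·R̄ = 0.136 × 3.0500 = 0.4148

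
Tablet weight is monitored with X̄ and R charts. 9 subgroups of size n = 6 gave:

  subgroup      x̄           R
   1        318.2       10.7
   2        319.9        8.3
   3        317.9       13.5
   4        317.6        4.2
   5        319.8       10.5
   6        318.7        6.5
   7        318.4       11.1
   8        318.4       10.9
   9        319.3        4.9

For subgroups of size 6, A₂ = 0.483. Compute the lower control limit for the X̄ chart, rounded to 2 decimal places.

X̄̄ = (318.2 + 319.9 + 317.9 + 317.6 + 319.8 + 318.7 + 318.4 + 318.4 + 319.3) / 9 = 2868.2000 / 9 = 318.6889
R̄ = (10.7 + 8.3 + 13.5 + 4.2 + 10.5 + 6.5 + 11.1 + 10.9 + 4.9) / 9 = 80.6000 / 9 = 8.9556
LCL = X̄̄ − A₂·R̄ = 318.6889 − 0.483 × 8.9556 = 314.3634

314.36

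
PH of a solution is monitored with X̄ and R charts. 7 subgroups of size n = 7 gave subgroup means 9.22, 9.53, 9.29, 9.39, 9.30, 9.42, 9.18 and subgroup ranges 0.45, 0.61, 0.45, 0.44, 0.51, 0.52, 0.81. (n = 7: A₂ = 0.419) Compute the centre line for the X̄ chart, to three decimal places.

X̄̄ = (9.22 + 9.53 + 9.29 + 9.39 + 9.30 + 9.42 + 9.18) / 7 = 65.3300 / 7 = 9.3329
CL = X̄̄ = 9.3329

9.333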